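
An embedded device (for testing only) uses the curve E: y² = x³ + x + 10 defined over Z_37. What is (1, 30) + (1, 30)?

tangent at (1, 30): λ = (3·1² + 1)/(2·30) ≡ 4/23. 23⁻¹ ≡ 29 (mod 37), so λ ≡ 4·29 ≡ 5.
  x = λ² - 1 - 1 = 25 - 2 ≡ 23; y = λ·(1 - 23) - 30 ≡ 8. → (23, 8)

(23, 8)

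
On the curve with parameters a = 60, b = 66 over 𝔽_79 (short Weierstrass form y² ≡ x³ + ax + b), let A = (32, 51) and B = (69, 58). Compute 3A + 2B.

(2, 73)

First 3A:
Repeated addition: build up to 3A.
2A: tangent at (32, 51): λ = (3·32² + 60)/(2·51) ≡ 51/23. 23⁻¹ ≡ 55 (mod 79), so λ ≡ 51·55 ≡ 40.
  x = λ² - 32 - 32 = 1600 - 64 ≡ 35; y = λ·(32 - 35) - 51 ≡ 66. → (35, 66)
3A: (35, 66) + (32, 51). λ = (51 - 66)/(32 - 35) ≡ 64/76 mod 79. 76⁻¹ ≡ 26 (mod 79), so λ ≡ 5.
  x = λ² - 35 - 32 = 25 - 67 ≡ 37; y = λ·(35 - 37) - 66 ≡ 3. → (37, 3)
3A = (37, 3).
Next 2B:
Repeated addition: build up to 2B.
2B: tangent at (69, 58): λ = (3·69² + 60)/(2·58) ≡ 44/37. 37⁻¹ ≡ 47 (mod 79), so λ ≡ 44·47 ≡ 14.
  x = λ² - 69 - 69 = 196 - 138 ≡ 58; y = λ·(69 - 58) - 58 ≡ 17. → (58, 17)
2B = (58, 17).
Finally 3A + 2B:
(37, 3) + (58, 17). λ = (17 - 3)/(58 - 37) ≡ 14/21 mod 79. 21⁻¹ ≡ 64 (mod 79) since 21·64 = 1344 ≡ 1, so λ ≡ 27.
  x = λ² - 37 - 58 = 729 - 95 ≡ 2; y = λ·(37 - 2) - 3 ≡ 73. → (2, 73)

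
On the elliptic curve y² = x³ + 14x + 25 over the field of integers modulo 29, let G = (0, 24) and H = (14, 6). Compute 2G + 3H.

(16, 16)

First 2G:
Repeated addition: build up to 2G.
2G: tangent at (0, 24): λ = (3·0² + 14)/(2·24) ≡ 14/19. 19⁻¹ ≡ 26 (mod 29) since 19·26 = 494 ≡ 1, so λ ≡ 14·26 ≡ 16.
  x = λ² - 0 - 0 = 256 - 0 ≡ 24; y = λ·(0 - 24) - 24 ≡ 27. → (24, 27)
2G = (24, 27).
Next 3H:
Repeated addition: build up to 3H.
2H: tangent at (14, 6): λ = (3·14² + 14)/(2·6) ≡ 22/12. 12⁻¹ ≡ 17 (mod 29), so λ ≡ 22·17 ≡ 26.
  x = λ² - 14 - 14 = 676 - 28 ≡ 10; y = λ·(14 - 10) - 6 ≡ 11. → (10, 11)
3H: (10, 11) + (14, 6). λ = (6 - 11)/(14 - 10) ≡ 24/4 mod 29. 4⁻¹ ≡ 22 (mod 29), so λ ≡ 6.
  x = λ² - 10 - 14 = 36 - 24 ≡ 12; y = λ·(10 - 12) - 11 ≡ 6. → (12, 6)
3H = (12, 6).
Finally 2G + 3H:
(24, 27) + (12, 6). λ = (6 - 27)/(12 - 24) ≡ 8/17 mod 29. 17⁻¹ ≡ 12 (mod 29), so λ ≡ 9.
  x = λ² - 24 - 12 = 81 - 36 ≡ 16; y = λ·(24 - 16) - 27 ≡ 16. → (16, 16)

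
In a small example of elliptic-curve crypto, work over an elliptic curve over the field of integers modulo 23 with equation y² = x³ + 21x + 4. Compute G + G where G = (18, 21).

(11, 18)

tangent at (18, 21): λ = (3·18² + 21)/(2·21) ≡ 4/19. 19⁻¹ ≡ 17 (mod 23), so λ ≡ 4·17 ≡ 22.
  x = λ² - 18 - 18 = 484 - 36 ≡ 11; y = λ·(18 - 11) - 21 ≡ 18. → (11, 18)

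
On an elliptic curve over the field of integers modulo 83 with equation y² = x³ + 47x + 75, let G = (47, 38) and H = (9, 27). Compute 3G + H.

First 3G:
Repeated addition: build up to 3G.
2G: tangent at (47, 38): λ = (3·47² + 47)/(2·38) ≡ 34/76. 76⁻¹ ≡ 71 (mod 83) since 76·71 = 5396 ≡ 1, so λ ≡ 34·71 ≡ 7.
  x = λ² - 47 - 47 = 49 - 94 ≡ 38; y = λ·(47 - 38) - 38 ≡ 25. → (38, 25)
3G: (38, 25) + (47, 38). λ = (38 - 25)/(47 - 38) ≡ 13/9 mod 83. 9⁻¹ ≡ 37 (mod 83), so λ ≡ 66.
  x = λ² - 38 - 47 = 4356 - 85 ≡ 38; y = λ·(38 - 38) - 25 ≡ 58. → (38, 58)
3G = (38, 58).
Finally 3G + H:
(38, 58) + (9, 27). λ = (27 - 58)/(9 - 38) ≡ 52/54 mod 83. 54⁻¹ ≡ 20 (mod 83), so λ ≡ 44.
  x = λ² - 38 - 9 = 1936 - 47 ≡ 63; y = λ·(38 - 63) - 58 ≡ 4. → (63, 4)

(63, 4)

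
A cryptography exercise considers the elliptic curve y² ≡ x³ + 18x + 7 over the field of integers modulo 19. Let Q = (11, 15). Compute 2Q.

tangent at (11, 15): λ = (3·11² + 18)/(2·15) ≡ 1/11. 11⁻¹ ≡ 7 (mod 19), so λ ≡ 1·7 ≡ 7.
  x = λ² - 11 - 11 = 49 - 22 ≡ 8; y = λ·(11 - 8) - 15 ≡ 6. → (8, 6)

(8, 6)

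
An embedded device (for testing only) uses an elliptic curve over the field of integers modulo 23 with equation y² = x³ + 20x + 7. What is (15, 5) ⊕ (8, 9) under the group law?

(13, 7)

(15, 5) + (8, 9). λ = (9 - 5)/(8 - 15) ≡ 4/16 mod 23. 16⁻¹ ≡ 13 (mod 23) since 16·13 = 208 ≡ 1, so λ ≡ 6.
  x = λ² - 15 - 8 = 36 - 23 ≡ 13; y = λ·(15 - 13) - 5 ≡ 7. → (13, 7)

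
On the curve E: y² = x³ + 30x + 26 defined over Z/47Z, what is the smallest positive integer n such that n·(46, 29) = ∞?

10

2P: tangent at (46, 29): λ = (3·46² + 30)/(2·29) ≡ 33/11. 11⁻¹ ≡ 30 (mod 47) since 11·30 = 330 ≡ 1, so λ ≡ 33·30 ≡ 3.
  x = λ² - 46 - 46 = 9 - 92 ≡ 11; y = λ·(46 - 11) - 29 ≡ 29. → (11, 29)
3P: (11, 29) + (46, 29). λ = (29 - 29)/(46 - 11) ≡ 0/35 mod 47. 35⁻¹ ≡ 43 (mod 47), so λ ≡ 0.
  x = λ² - 11 - 46 = 0 - 57 ≡ 37; y = λ·(11 - 37) - 29 ≡ 18. → (37, 18)
4P: (37, 18) + (46, 29). λ = (29 - 18)/(46 - 37) ≡ 11/9 mod 47. 9⁻¹ ≡ 21 (mod 47), so λ ≡ 43.
  x = λ² - 37 - 46 = 1849 - 83 ≡ 27; y = λ·(37 - 27) - 18 ≡ 36. → (27, 36)
5P: (27, 36) + (46, 29). λ = (29 - 36)/(46 - 27) ≡ 40/19 mod 47. 19⁻¹ ≡ 5 (mod 47) since 19·5 = 95 ≡ 1, so λ ≡ 12.
  x = λ² - 27 - 46 = 144 - 73 ≡ 24; y = λ·(27 - 24) - 36 ≡ 0. → (24, 0)
6P: (24, 0) + (46, 29). λ = (29 - 0)/(46 - 24) ≡ 29/22 mod 47. 22⁻¹ ≡ 15 (mod 47) since 22·15 = 330 ≡ 1, so λ ≡ 12.
  x = λ² - 24 - 46 = 144 - 70 ≡ 27; y = λ·(24 - 27) - 0 ≡ 11. → (27, 11)
7P: (27, 11) + (46, 29). λ = (29 - 11)/(46 - 27) ≡ 18/19 mod 47. 19⁻¹ ≡ 5 (mod 47) since 19·5 = 95 ≡ 1, so λ ≡ 43.
  x = λ² - 27 - 46 = 1849 - 73 ≡ 37; y = λ·(27 - 37) - 11 ≡ 29. → (37, 29)
8P: (37, 29) + (46, 29). λ = (29 - 29)/(46 - 37) ≡ 0/9 mod 47. 9⁻¹ ≡ 21 (mod 47), so λ ≡ 0.
  x = λ² - 37 - 46 = 0 - 83 ≡ 11; y = λ·(37 - 11) - 29 ≡ 18. → (11, 18)
9P: (11, 18) + (46, 29). λ = (29 - 18)/(46 - 11) ≡ 11/35 mod 47. 35⁻¹ ≡ 43 (mod 47), so λ ≡ 3.
  x = λ² - 11 - 46 = 9 - 57 ≡ 46; y = λ·(11 - 46) - 18 ≡ 18. → (46, 18)
10P: (46, 18) + (46, 29): same x and y₁ ≡ -y₂, so the sum is ∞.
10P = ∞, so the order is 10.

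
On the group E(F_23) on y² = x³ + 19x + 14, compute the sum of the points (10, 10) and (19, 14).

(10, 10) + (19, 14). λ = (14 - 10)/(19 - 10) ≡ 4/9 mod 23. 9⁻¹ ≡ 18 (mod 23) since 9·18 = 162 ≡ 1, so λ ≡ 3.
  x = λ² - 10 - 19 = 9 - 29 ≡ 3; y = λ·(10 - 3) - 10 ≡ 11. → (3, 11)

(3, 11)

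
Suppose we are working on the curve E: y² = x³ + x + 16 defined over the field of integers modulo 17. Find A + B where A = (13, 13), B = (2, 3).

(1, 1)

(13, 13) + (2, 3). λ = (3 - 13)/(2 - 13) ≡ 7/6 mod 17. 6⁻¹ ≡ 3 (mod 17), so λ ≡ 4.
  x = λ² - 13 - 2 = 16 - 15 ≡ 1; y = λ·(13 - 1) - 13 ≡ 1. → (1, 1)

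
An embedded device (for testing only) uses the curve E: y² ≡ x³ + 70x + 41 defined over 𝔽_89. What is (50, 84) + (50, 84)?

(56, 8)

tangent at (50, 84): λ = (3·50² + 70)/(2·84) ≡ 5/79. 79⁻¹ ≡ 80 (mod 89) since 79·80 = 6320 ≡ 1, so λ ≡ 5·80 ≡ 44.
  x = λ² - 50 - 50 = 1936 - 100 ≡ 56; y = λ·(50 - 56) - 84 ≡ 8. → (56, 8)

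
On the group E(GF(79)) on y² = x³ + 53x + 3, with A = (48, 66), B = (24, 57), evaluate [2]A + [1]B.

First 2A:
Repeated addition: build up to 2A.
2A: tangent at (48, 66): λ = (3·48² + 53)/(2·66) ≡ 13/53. 53⁻¹ ≡ 3 (mod 79) since 53·3 = 159 ≡ 1, so λ ≡ 13·3 ≡ 39.
  x = λ² - 48 - 48 = 1521 - 96 ≡ 3; y = λ·(48 - 3) - 66 ≡ 30. → (3, 30)
2A = (3, 30).
Finally 2A + B:
(3, 30) + (24, 57). λ = (57 - 30)/(24 - 3) ≡ 27/21 mod 79. 21⁻¹ ≡ 64 (mod 79), so λ ≡ 69.
  x = λ² - 3 - 24 = 4761 - 27 ≡ 73; y = λ·(3 - 73) - 30 ≡ 38. → (73, 38)

(73, 38)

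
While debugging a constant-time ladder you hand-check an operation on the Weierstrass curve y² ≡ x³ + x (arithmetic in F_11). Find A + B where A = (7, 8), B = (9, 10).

(7, 3)

(7, 8) + (9, 10). λ = (10 - 8)/(9 - 7) ≡ 2/2 mod 11. 2⁻¹ ≡ 6 (mod 11), so λ ≡ 1.
  x = λ² - 7 - 9 = 1 - 16 ≡ 7; y = λ·(7 - 7) - 8 ≡ 3. → (7, 3)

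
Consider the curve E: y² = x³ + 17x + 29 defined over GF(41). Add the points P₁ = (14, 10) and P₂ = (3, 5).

(14, 10) + (3, 5). λ = (5 - 10)/(3 - 14) ≡ 36/30 mod 41. 30⁻¹ ≡ 26 (mod 41) since 30·26 = 780 ≡ 1, so λ ≡ 34.
  x = λ² - 14 - 3 = 1156 - 17 ≡ 32; y = λ·(14 - 32) - 10 ≡ 34. → (32, 34)

(32, 34)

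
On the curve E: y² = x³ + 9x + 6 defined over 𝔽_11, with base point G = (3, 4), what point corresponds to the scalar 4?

Repeated addition: build up to 4G.
2G: tangent at (3, 4): λ = (3·3² + 9)/(2·4) ≡ 3/8. 8⁻¹ ≡ 7 (mod 11) since 8·7 = 56 ≡ 1, so λ ≡ 3·7 ≡ 10.
  x = λ² - 3 - 3 = 100 - 6 ≡ 6; y = λ·(3 - 6) - 4 ≡ 10. → (6, 10)
3G: (6, 10) + (3, 4). λ = (4 - 10)/(3 - 6) ≡ 5/8 mod 11. 8⁻¹ ≡ 7 (mod 11), so λ ≡ 2.
  x = λ² - 6 - 3 = 4 - 9 ≡ 6; y = λ·(6 - 6) - 10 ≡ 1. → (6, 1)
4G: (6, 1) + (3, 4). λ = (4 - 1)/(3 - 6) ≡ 3/8 mod 11. 8⁻¹ ≡ 7 (mod 11) since 8·7 = 56 ≡ 1, so λ ≡ 10.
  x = λ² - 6 - 3 = 100 - 9 ≡ 3; y = λ·(6 - 3) - 1 ≡ 7. → (3, 7)

(3, 7)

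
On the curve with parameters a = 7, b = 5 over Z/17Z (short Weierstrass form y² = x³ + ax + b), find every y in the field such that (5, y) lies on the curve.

x³ + 7x + 5 = 165 ≡ 12 (mod 17).
12 is a non-residue mod 17; no y exists.

none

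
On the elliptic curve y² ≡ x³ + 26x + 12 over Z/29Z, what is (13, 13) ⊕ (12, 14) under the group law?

(5, 8)

(13, 13) + (12, 14). λ = (14 - 13)/(12 - 13) ≡ 1/28 mod 29. 28⁻¹ ≡ 28 (mod 29) since 28·28 = 784 ≡ 1, so λ ≡ 28.
  x = λ² - 13 - 12 = 784 - 25 ≡ 5; y = λ·(13 - 5) - 13 ≡ 8. → (5, 8)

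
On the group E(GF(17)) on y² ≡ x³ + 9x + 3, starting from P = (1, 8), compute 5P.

(1, 9)

Double-and-add on 5 = (101)₂. Start with P = (1, 8) for the leading 1-bit.
double: tangent at (1, 8): λ = (3·1² + 9)/(2·8) ≡ 12/16. 16⁻¹ ≡ 16 (mod 17), so λ ≡ 12·16 ≡ 5.
  x = λ² - 1 - 1 = 25 - 2 ≡ 6; y = λ·(1 - 6) - 8 ≡ 1. → (6, 1)
double: tangent at (6, 1): λ = (3·6² + 9)/(2·1) ≡ 15/2. 2⁻¹ ≡ 9 (mod 17), so λ ≡ 15·9 ≡ 16.
  x = λ² - 6 - 6 = 256 - 12 ≡ 6; y = λ·(6 - 6) - 1 ≡ 16. → (6, 16)
add P: (6, 16) + (1, 8). λ = (8 - 16)/(1 - 6) ≡ 9/12 mod 17. 12⁻¹ ≡ 10 (mod 17), so λ ≡ 5.
  x = λ² - 6 - 1 = 25 - 7 ≡ 1; y = λ·(6 - 1) - 16 ≡ 9. → (1, 9)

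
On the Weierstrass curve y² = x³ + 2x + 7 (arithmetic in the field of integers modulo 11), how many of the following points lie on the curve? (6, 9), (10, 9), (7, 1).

3

(6, 9): 9² ≡ 4, rhs ≡ 4 → on.
(10, 9): 9² ≡ 4, rhs ≡ 4 → on.
(7, 1): 1² ≡ 1, rhs ≡ 1 → on.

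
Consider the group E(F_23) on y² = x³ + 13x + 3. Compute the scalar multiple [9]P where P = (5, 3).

Double-and-add on 9 = (1001)₂. Start with P = (5, 3) for the leading 1-bit.
double: tangent at (5, 3): λ = (3·5² + 13)/(2·3) ≡ 19/6. 6⁻¹ ≡ 4 (mod 23), so λ ≡ 19·4 ≡ 7.
  x = λ² - 5 - 5 = 49 - 10 ≡ 16; y = λ·(5 - 16) - 3 ≡ 12. → (16, 12)
double: tangent at (16, 12): λ = (3·16² + 13)/(2·12) ≡ 22/1. 1⁻¹ ≡ 1 (mod 23), so λ ≡ 22·1 ≡ 22.
  x = λ² - 16 - 16 = 484 - 32 ≡ 15; y = λ·(16 - 15) - 12 ≡ 10. → (15, 10)
double: tangent at (15, 10): λ = (3·15² + 13)/(2·10) ≡ 21/20. 20⁻¹ ≡ 15 (mod 23), so λ ≡ 21·15 ≡ 16.
  x = λ² - 15 - 15 = 256 - 30 ≡ 19; y = λ·(15 - 19) - 10 ≡ 18. → (19, 18)
add P: (19, 18) + (5, 3). λ = (3 - 18)/(5 - 19) ≡ 8/9 mod 23. 9⁻¹ ≡ 18 (mod 23), so λ ≡ 6.
  x = λ² - 19 - 5 = 36 - 24 ≡ 12; y = λ·(19 - 12) - 18 ≡ 1. → (12, 1)

(12, 1)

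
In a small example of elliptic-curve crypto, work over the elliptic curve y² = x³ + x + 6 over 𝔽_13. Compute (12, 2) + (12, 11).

O

The two points share x = 12 and their y-coordinates satisfy 2 + 11 ≡ 0 (mod 13), so they are inverses. Their sum is ∞.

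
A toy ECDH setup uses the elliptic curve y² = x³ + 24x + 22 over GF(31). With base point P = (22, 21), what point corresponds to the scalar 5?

Repeated addition: build up to 5P.
2P: tangent at (22, 21): λ = (3·22² + 24)/(2·21) ≡ 19/11. 11⁻¹ ≡ 17 (mod 31) since 11·17 = 187 ≡ 1, so λ ≡ 19·17 ≡ 13.
  x = λ² - 22 - 22 = 169 - 44 ≡ 1; y = λ·(22 - 1) - 21 ≡ 4. → (1, 4)
3P: (1, 4) + (22, 21). λ = (21 - 4)/(22 - 1) ≡ 17/21 mod 31. 21⁻¹ ≡ 3 (mod 31) since 21·3 = 63 ≡ 1, so λ ≡ 20.
  x = λ² - 1 - 22 = 400 - 23 ≡ 5; y = λ·(1 - 5) - 4 ≡ 9. → (5, 9)
4P: (5, 9) + (22, 21). λ = (21 - 9)/(22 - 5) ≡ 12/17 mod 31. 17⁻¹ ≡ 11 (mod 31) since 17·11 = 187 ≡ 1, so λ ≡ 8.
  x = λ² - 5 - 22 = 64 - 27 ≡ 6; y = λ·(5 - 6) - 9 ≡ 14. → (6, 14)
5P: (6, 14) + (22, 21). λ = (21 - 14)/(22 - 6) ≡ 7/16 mod 31. 16⁻¹ ≡ 2 (mod 31), so λ ≡ 14.
  x = λ² - 6 - 22 = 196 - 28 ≡ 13; y = λ·(6 - 13) - 14 ≡ 12. → (13, 12)

(13, 12)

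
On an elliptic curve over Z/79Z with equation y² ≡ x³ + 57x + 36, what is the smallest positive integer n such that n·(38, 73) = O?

12

2P: tangent at (38, 73): λ = (3·38² + 57)/(2·73) ≡ 44/67. 67⁻¹ ≡ 46 (mod 79) since 67·46 = 3082 ≡ 1, so λ ≡ 44·46 ≡ 49.
  x = λ² - 38 - 38 = 2401 - 76 ≡ 34; y = λ·(38 - 34) - 73 ≡ 44. → (34, 44)
3P: (34, 44) + (38, 73). λ = (73 - 44)/(38 - 34) ≡ 29/4 mod 79. 4⁻¹ ≡ 20 (mod 79), so λ ≡ 27.
  x = λ² - 34 - 38 = 729 - 72 ≡ 25; y = λ·(34 - 25) - 44 ≡ 41. → (25, 41)
4P: (25, 41) + (38, 73). λ = (73 - 41)/(38 - 25) ≡ 32/13 mod 79. 13⁻¹ ≡ 73 (mod 79) since 13·73 = 949 ≡ 1, so λ ≡ 45.
  x = λ² - 25 - 38 = 2025 - 63 ≡ 66; y = λ·(25 - 66) - 41 ≡ 10. → (66, 10)
5P: (66, 10) + (38, 73). λ = (73 - 10)/(38 - 66) ≡ 63/51 mod 79. 51⁻¹ ≡ 31 (mod 79), so λ ≡ 57.
  x = λ² - 66 - 38 = 3249 - 104 ≡ 64; y = λ·(66 - 64) - 10 ≡ 25. → (64, 25)
6P: (64, 25) + (38, 73). λ = (73 - 25)/(38 - 64) ≡ 48/53 mod 79. 53⁻¹ ≡ 3 (mod 79), so λ ≡ 65.
  x = λ² - 64 - 38 = 4225 - 102 ≡ 15; y = λ·(64 - 15) - 25 ≡ 0. → (15, 0)
7P: (15, 0) + (38, 73). λ = (73 - 0)/(38 - 15) ≡ 73/23 mod 79. 23⁻¹ ≡ 55 (mod 79) since 23·55 = 1265 ≡ 1, so λ ≡ 65.
  x = λ² - 15 - 38 = 4225 - 53 ≡ 64; y = λ·(15 - 64) - 0 ≡ 54. → (64, 54)
8P: (64, 54) + (38, 73). λ = (73 - 54)/(38 - 64) ≡ 19/53 mod 79. 53⁻¹ ≡ 3 (mod 79) since 53·3 = 159 ≡ 1, so λ ≡ 57.
  x = λ² - 64 - 38 = 3249 - 102 ≡ 66; y = λ·(64 - 66) - 54 ≡ 69. → (66, 69)
9P: (66, 69) + (38, 73). λ = (73 - 69)/(38 - 66) ≡ 4/51 mod 79. 51⁻¹ ≡ 31 (mod 79) since 51·31 = 1581 ≡ 1, so λ ≡ 45.
  x = λ² - 66 - 38 = 2025 - 104 ≡ 25; y = λ·(66 - 25) - 69 ≡ 38. → (25, 38)
10P: (25, 38) + (38, 73). λ = (73 - 38)/(38 - 25) ≡ 35/13 mod 79. 13⁻¹ ≡ 73 (mod 79), so λ ≡ 27.
  x = λ² - 25 - 38 = 729 - 63 ≡ 34; y = λ·(25 - 34) - 38 ≡ 35. → (34, 35)
11P: (34, 35) + (38, 73). λ = (73 - 35)/(38 - 34) ≡ 38/4 mod 79. 4⁻¹ ≡ 20 (mod 79), so λ ≡ 49.
  x = λ² - 34 - 38 = 2401 - 72 ≡ 38; y = λ·(34 - 38) - 35 ≡ 6. → (38, 6)
12P: (38, 6) + (38, 73): same x and y₁ ≡ -y₂, so the sum is O.
12P = O, so the order is 12.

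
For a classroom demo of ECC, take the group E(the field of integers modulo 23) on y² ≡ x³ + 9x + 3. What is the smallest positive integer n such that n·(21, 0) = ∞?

2

2P: (21, 0) + (21, 0): same x and y₁ ≡ -y₂, so the sum is ∞.
2P = ∞, so the order is 2.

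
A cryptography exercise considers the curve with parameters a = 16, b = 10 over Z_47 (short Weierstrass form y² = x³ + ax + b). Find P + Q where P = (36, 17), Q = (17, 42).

(15, 37)

(36, 17) + (17, 42). λ = (42 - 17)/(17 - 36) ≡ 25/28 mod 47. 28⁻¹ ≡ 42 (mod 47), so λ ≡ 16.
  x = λ² - 36 - 17 = 256 - 53 ≡ 15; y = λ·(36 - 15) - 17 ≡ 37. → (15, 37)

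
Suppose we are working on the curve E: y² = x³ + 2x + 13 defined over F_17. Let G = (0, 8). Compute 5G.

(0, 8)

Double-and-add on 5 = (101)₂. Start with G = (0, 8) for the leading 1-bit.
double: tangent at (0, 8): λ = (3·0² + 2)/(2·8) ≡ 2/16. 16⁻¹ ≡ 16 (mod 17), so λ ≡ 2·16 ≡ 15.
  x = λ² - 0 - 0 = 225 - 0 ≡ 4; y = λ·(0 - 4) - 8 ≡ 0. → (4, 0)
double: (4, 0) + (4, 0): same x and y₁ ≡ -y₂, so the sum is O.
add G: O + (0, 8) = (0, 8) (identity).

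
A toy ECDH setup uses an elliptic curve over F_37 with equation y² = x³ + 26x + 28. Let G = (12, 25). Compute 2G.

(10, 17)

tangent at (12, 25): λ = (3·12² + 26)/(2·25) ≡ 14/13. 13⁻¹ ≡ 20 (mod 37), so λ ≡ 14·20 ≡ 21.
  x = λ² - 12 - 12 = 441 - 24 ≡ 10; y = λ·(12 - 10) - 25 ≡ 17. → (10, 17)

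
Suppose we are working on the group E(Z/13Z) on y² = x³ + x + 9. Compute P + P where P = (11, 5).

tangent at (11, 5): λ = (3·11² + 1)/(2·5) ≡ 0/10. 10⁻¹ ≡ 4 (mod 13) since 10·4 = 40 ≡ 1, so λ ≡ 0·4 ≡ 0.
  x = λ² - 11 - 11 = 0 - 22 ≡ 4; y = λ·(11 - 4) - 5 ≡ 8. → (4, 8)

(4, 8)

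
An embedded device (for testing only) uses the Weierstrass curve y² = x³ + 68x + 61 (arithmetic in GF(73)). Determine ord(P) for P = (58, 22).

7

2P: tangent at (58, 22): λ = (3·58² + 68)/(2·22) ≡ 13/44. 44⁻¹ ≡ 5 (mod 73), so λ ≡ 13·5 ≡ 65.
  x = λ² - 58 - 58 = 4225 - 116 ≡ 21; y = λ·(58 - 21) - 22 ≡ 47. → (21, 47)
3P: (21, 47) + (58, 22). λ = (22 - 47)/(58 - 21) ≡ 48/37 mod 73. 37⁻¹ ≡ 2 (mod 73), so λ ≡ 23.
  x = λ² - 21 - 58 = 529 - 79 ≡ 12; y = λ·(21 - 12) - 47 ≡ 14. → (12, 14)
4P: (12, 14) + (58, 22). λ = (22 - 14)/(58 - 12) ≡ 8/46 mod 73. 46⁻¹ ≡ 27 (mod 73) since 46·27 = 1242 ≡ 1, so λ ≡ 70.
  x = λ² - 12 - 58 = 4900 - 70 ≡ 12; y = λ·(12 - 12) - 14 ≡ 59. → (12, 59)
5P: (12, 59) + (58, 22). λ = (22 - 59)/(58 - 12) ≡ 36/46 mod 73. 46⁻¹ ≡ 27 (mod 73), so λ ≡ 23.
  x = λ² - 12 - 58 = 529 - 70 ≡ 21; y = λ·(12 - 21) - 59 ≡ 26. → (21, 26)
6P: (21, 26) + (58, 22). λ = (22 - 26)/(58 - 21) ≡ 69/37 mod 73. 37⁻¹ ≡ 2 (mod 73) since 37·2 = 74 ≡ 1, so λ ≡ 65.
  x = λ² - 21 - 58 = 4225 - 79 ≡ 58; y = λ·(21 - 58) - 26 ≡ 51. → (58, 51)
7P: (58, 51) + (58, 22): same x and y₁ ≡ -y₂, so the sum is ∞.
7P = ∞, so the order is 7.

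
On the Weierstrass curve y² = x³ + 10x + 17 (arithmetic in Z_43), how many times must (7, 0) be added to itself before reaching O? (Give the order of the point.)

2P: (7, 0) + (7, 0): same x and y₁ ≡ -y₂, so the sum is O.
2P = O, so the order is 2.

2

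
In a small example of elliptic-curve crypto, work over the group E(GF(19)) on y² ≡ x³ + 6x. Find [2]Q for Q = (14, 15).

tangent at (14, 15): λ = (3·14² + 6)/(2·15) ≡ 5/11. 11⁻¹ ≡ 7 (mod 19), so λ ≡ 5·7 ≡ 16.
  x = λ² - 14 - 14 = 256 - 28 ≡ 0; y = λ·(14 - 0) - 15 ≡ 0. → (0, 0)

(0, 0)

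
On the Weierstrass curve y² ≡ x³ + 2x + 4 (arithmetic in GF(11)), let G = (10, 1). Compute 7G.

(9, 6)

Double-and-add on 7 = (111)₂. Start with G = (10, 1) for the leading 1-bit.
double: tangent at (10, 1): λ = (3·10² + 2)/(2·1) ≡ 5/2. 2⁻¹ ≡ 6 (mod 11) since 2·6 = 12 ≡ 1, so λ ≡ 5·6 ≡ 8.
  x = λ² - 10 - 10 = 64 - 20 ≡ 0; y = λ·(10 - 0) - 1 ≡ 2. → (0, 2)
add G: (0, 2) + (10, 1). λ = (1 - 2)/(10 - 0) ≡ 10/10 mod 11. 10⁻¹ ≡ 10 (mod 11), so λ ≡ 1.
  x = λ² - 0 - 10 = 1 - 10 ≡ 2; y = λ·(0 - 2) - 2 ≡ 7. → (2, 7)
double: tangent at (2, 7): λ = (3·2² + 2)/(2·7) ≡ 3/3. 3⁻¹ ≡ 4 (mod 11), so λ ≡ 3·4 ≡ 1.
  x = λ² - 2 - 2 = 1 - 4 ≡ 8; y = λ·(2 - 8) - 7 ≡ 9. → (8, 9)
add G: (8, 9) + (10, 1). λ = (1 - 9)/(10 - 8) ≡ 3/2 mod 11. 2⁻¹ ≡ 6 (mod 11), so λ ≡ 7.
  x = λ² - 8 - 10 = 49 - 18 ≡ 9; y = λ·(8 - 9) - 9 ≡ 6. → (9, 6)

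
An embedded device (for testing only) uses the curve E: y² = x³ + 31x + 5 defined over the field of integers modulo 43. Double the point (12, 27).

tangent at (12, 27): λ = (3·12² + 31)/(2·27) ≡ 33/11. 11⁻¹ ≡ 4 (mod 43) since 11·4 = 44 ≡ 1, so λ ≡ 33·4 ≡ 3.
  x = λ² - 12 - 12 = 9 - 24 ≡ 28; y = λ·(12 - 28) - 27 ≡ 11. → (28, 11)

(28, 11)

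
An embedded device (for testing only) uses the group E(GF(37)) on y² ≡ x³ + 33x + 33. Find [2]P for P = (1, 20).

(31, 27)

tangent at (1, 20): λ = (3·1² + 33)/(2·20) ≡ 36/3. 3⁻¹ ≡ 25 (mod 37), so λ ≡ 36·25 ≡ 12.
  x = λ² - 1 - 1 = 144 - 2 ≡ 31; y = λ·(1 - 31) - 20 ≡ 27. → (31, 27)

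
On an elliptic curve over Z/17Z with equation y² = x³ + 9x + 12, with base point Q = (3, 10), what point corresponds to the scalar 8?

(8, 16)

Repeated addition: build up to 8Q.
2Q: tangent at (3, 10): λ = (3·3² + 9)/(2·10) ≡ 2/3. 3⁻¹ ≡ 6 (mod 17), so λ ≡ 2·6 ≡ 12.
  x = λ² - 3 - 3 = 144 - 6 ≡ 2; y = λ·(3 - 2) - 10 ≡ 2. → (2, 2)
3Q: (2, 2) + (3, 10). λ = (10 - 2)/(3 - 2) ≡ 8/1 mod 17. 1⁻¹ ≡ 1 (mod 17) since 1·1 = 1 ≡ 1, so λ ≡ 8.
  x = λ² - 2 - 3 = 64 - 5 ≡ 8; y = λ·(2 - 8) - 2 ≡ 1. → (8, 1)
4Q: (8, 1) + (3, 10). λ = (10 - 1)/(3 - 8) ≡ 9/12 mod 17. 12⁻¹ ≡ 10 (mod 17), so λ ≡ 5.
  x = λ² - 8 - 3 = 25 - 11 ≡ 14; y = λ·(8 - 14) - 1 ≡ 3. → (14, 3)
5Q: (14, 3) + (3, 10). λ = (10 - 3)/(3 - 14) ≡ 7/6 mod 17. 6⁻¹ ≡ 3 (mod 17), so λ ≡ 4.
  x = λ² - 14 - 3 = 16 - 17 ≡ 16; y = λ·(14 - 16) - 3 ≡ 6. → (16, 6)
6Q: (16, 6) + (3, 10). λ = (10 - 6)/(3 - 16) ≡ 4/4 mod 17. 4⁻¹ ≡ 13 (mod 17), so λ ≡ 1.
  x = λ² - 16 - 3 = 1 - 19 ≡ 16; y = λ·(16 - 16) - 6 ≡ 11. → (16, 11)
7Q: (16, 11) + (3, 10). λ = (10 - 11)/(3 - 16) ≡ 16/4 mod 17. 4⁻¹ ≡ 13 (mod 17) since 4·13 = 52 ≡ 1, so λ ≡ 4.
  x = λ² - 16 - 3 = 16 - 19 ≡ 14; y = λ·(16 - 14) - 11 ≡ 14. → (14, 14)
8Q: (14, 14) + (3, 10). λ = (10 - 14)/(3 - 14) ≡ 13/6 mod 17. 6⁻¹ ≡ 3 (mod 17), so λ ≡ 5.
  x = λ² - 14 - 3 = 25 - 17 ≡ 8; y = λ·(14 - 8) - 14 ≡ 16. → (8, 16)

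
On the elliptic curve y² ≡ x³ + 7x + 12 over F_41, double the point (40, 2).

tangent at (40, 2): λ = (3·40² + 7)/(2·2) ≡ 10/4. 4⁻¹ ≡ 31 (mod 41), so λ ≡ 10·31 ≡ 23.
  x = λ² - 40 - 40 = 529 - 80 ≡ 39; y = λ·(40 - 39) - 2 ≡ 21. → (39, 21)

(39, 21)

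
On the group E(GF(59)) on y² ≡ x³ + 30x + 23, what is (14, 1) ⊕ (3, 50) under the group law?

(36, 38)

(14, 1) + (3, 50). λ = (50 - 1)/(3 - 14) ≡ 49/48 mod 59. 48⁻¹ ≡ 16 (mod 59), so λ ≡ 17.
  x = λ² - 14 - 3 = 289 - 17 ≡ 36; y = λ·(14 - 36) - 1 ≡ 38. → (36, 38)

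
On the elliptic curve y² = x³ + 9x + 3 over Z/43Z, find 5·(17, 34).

Write P = (17, 34).
Double-and-add on 5 = (101)₂. Start with P = (17, 34) for the leading 1-bit.
double: tangent at (17, 34): λ = (3·17² + 9)/(2·34) ≡ 16/25. 25⁻¹ ≡ 31 (mod 43), so λ ≡ 16·31 ≡ 23.
  x = λ² - 17 - 17 = 529 - 34 ≡ 22; y = λ·(17 - 22) - 34 ≡ 23. → (22, 23)
double: tangent at (22, 23): λ = (3·22² + 9)/(2·23) ≡ 42/3. 3⁻¹ ≡ 29 (mod 43), so λ ≡ 42·29 ≡ 14.
  x = λ² - 22 - 22 = 196 - 44 ≡ 23; y = λ·(22 - 23) - 23 ≡ 6. → (23, 6)
add P: (23, 6) + (17, 34). λ = (34 - 6)/(17 - 23) ≡ 28/37 mod 43. 37⁻¹ ≡ 7 (mod 43) since 37·7 = 259 ≡ 1, so λ ≡ 24.
  x = λ² - 23 - 17 = 576 - 40 ≡ 20; y = λ·(23 - 20) - 6 ≡ 23. → (20, 23)

(20, 23)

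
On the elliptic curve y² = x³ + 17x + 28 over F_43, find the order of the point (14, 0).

2P: (14, 0) + (14, 0): same x and y₁ ≡ -y₂, so the sum is the point at infinity.
2P = the point at infinity, so the order is 2.

2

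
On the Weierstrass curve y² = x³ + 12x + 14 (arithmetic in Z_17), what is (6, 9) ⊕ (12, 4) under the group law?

(6, 9) + (12, 4). λ = (4 - 9)/(12 - 6) ≡ 12/6 mod 17. 6⁻¹ ≡ 3 (mod 17), so λ ≡ 2.
  x = λ² - 6 - 12 = 4 - 18 ≡ 3; y = λ·(6 - 3) - 9 ≡ 14. → (3, 14)

(3, 14)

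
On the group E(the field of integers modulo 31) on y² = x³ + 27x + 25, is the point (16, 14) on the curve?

y² = 14² ≡ 10; x³ + 27x + 25 = 4553 ≡ 27 (mod 31). 10 ≠ 27.

no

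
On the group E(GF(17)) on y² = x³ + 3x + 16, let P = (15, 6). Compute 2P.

(13, 5)

tangent at (15, 6): λ = (3·15² + 3)/(2·6) ≡ 15/12. 12⁻¹ ≡ 10 (mod 17), so λ ≡ 15·10 ≡ 14.
  x = λ² - 15 - 15 = 196 - 30 ≡ 13; y = λ·(15 - 13) - 6 ≡ 5. → (13, 5)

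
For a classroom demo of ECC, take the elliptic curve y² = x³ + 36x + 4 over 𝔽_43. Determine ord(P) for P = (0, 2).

4

2P: tangent at (0, 2): λ = (3·0² + 36)/(2·2) ≡ 36/4. 4⁻¹ ≡ 11 (mod 43), so λ ≡ 36·11 ≡ 9.
  x = λ² - 0 - 0 = 81 - 0 ≡ 38; y = λ·(0 - 38) - 2 ≡ 0. → (38, 0)
3P: (38, 0) + (0, 2). λ = (2 - 0)/(0 - 38) ≡ 2/5 mod 43. 5⁻¹ ≡ 26 (mod 43), so λ ≡ 9.
  x = λ² - 38 - 0 = 81 - 38 ≡ 0; y = λ·(38 - 0) - 0 ≡ 41. → (0, 41)
4P: (0, 41) + (0, 2): same x and y₁ ≡ -y₂, so the sum is the point at infinity.
4P = the point at infinity, so the order is 4.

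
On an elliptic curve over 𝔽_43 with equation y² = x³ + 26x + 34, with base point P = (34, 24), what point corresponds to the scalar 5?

Repeated addition: build up to 5P.
2P: tangent at (34, 24): λ = (3·34² + 26)/(2·24) ≡ 11/5. 5⁻¹ ≡ 26 (mod 43) since 5·26 = 130 ≡ 1, so λ ≡ 11·26 ≡ 28.
  x = λ² - 34 - 34 = 784 - 68 ≡ 28; y = λ·(34 - 28) - 24 ≡ 15. → (28, 15)
3P: (28, 15) + (34, 24). λ = (24 - 15)/(34 - 28) ≡ 9/6 mod 43. 6⁻¹ ≡ 36 (mod 43) since 6·36 = 216 ≡ 1, so λ ≡ 23.
  x = λ² - 28 - 34 = 529 - 62 ≡ 37; y = λ·(28 - 37) - 15 ≡ 36. → (37, 36)
4P: (37, 36) + (34, 24). λ = (24 - 36)/(34 - 37) ≡ 31/40 mod 43. 40⁻¹ ≡ 14 (mod 43), so λ ≡ 4.
  x = λ² - 37 - 34 = 16 - 71 ≡ 31; y = λ·(37 - 31) - 36 ≡ 31. → (31, 31)
5P: (31, 31) + (34, 24). λ = (24 - 31)/(34 - 31) ≡ 36/3 mod 43. 3⁻¹ ≡ 29 (mod 43) since 3·29 = 87 ≡ 1, so λ ≡ 12.
  x = λ² - 31 - 34 = 144 - 65 ≡ 36; y = λ·(31 - 36) - 31 ≡ 38. → (36, 38)

(36, 38)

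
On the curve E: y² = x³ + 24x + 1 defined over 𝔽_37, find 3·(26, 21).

(1, 10)

Write G = (26, 21).
Repeated addition: build up to 3G.
2G: tangent at (26, 21): λ = (3·26² + 24)/(2·21) ≡ 17/5. 5⁻¹ ≡ 15 (mod 37), so λ ≡ 17·15 ≡ 33.
  x = λ² - 26 - 26 = 1089 - 52 ≡ 1; y = λ·(26 - 1) - 21 ≡ 27. → (1, 27)
3G: (1, 27) + (26, 21). λ = (21 - 27)/(26 - 1) ≡ 31/25 mod 37. 25⁻¹ ≡ 3 (mod 37), so λ ≡ 19.
  x = λ² - 1 - 26 = 361 - 27 ≡ 1; y = λ·(1 - 1) - 27 ≡ 10. → (1, 10)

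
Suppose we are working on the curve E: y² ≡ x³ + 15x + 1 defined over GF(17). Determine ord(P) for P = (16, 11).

8

2P: tangent at (16, 11): λ = (3·16² + 15)/(2·11) ≡ 1/5. 5⁻¹ ≡ 7 (mod 17) since 5·7 = 35 ≡ 1, so λ ≡ 1·7 ≡ 7.
  x = λ² - 16 - 16 = 49 - 32 ≡ 0; y = λ·(16 - 0) - 11 ≡ 16. → (0, 16)
3P: (0, 16) + (16, 11). λ = (11 - 16)/(16 - 0) ≡ 12/16 mod 17. 16⁻¹ ≡ 16 (mod 17) since 16·16 = 256 ≡ 1, so λ ≡ 5.
  x = λ² - 0 - 16 = 25 - 16 ≡ 9; y = λ·(0 - 9) - 16 ≡ 7. → (9, 7)
4P: (9, 7) + (16, 11). λ = (11 - 7)/(16 - 9) ≡ 4/7 mod 17. 7⁻¹ ≡ 5 (mod 17), so λ ≡ 3.
  x = λ² - 9 - 16 = 9 - 25 ≡ 1; y = λ·(9 - 1) - 7 ≡ 0. → (1, 0)
5P: (1, 0) + (16, 11). λ = (11 - 0)/(16 - 1) ≡ 11/15 mod 17. 15⁻¹ ≡ 8 (mod 17) since 15·8 = 120 ≡ 1, so λ ≡ 3.
  x = λ² - 1 - 16 = 9 - 17 ≡ 9; y = λ·(1 - 9) - 0 ≡ 10. → (9, 10)
6P: (9, 10) + (16, 11). λ = (11 - 10)/(16 - 9) ≡ 1/7 mod 17. 7⁻¹ ≡ 5 (mod 17) since 7·5 = 35 ≡ 1, so λ ≡ 5.
  x = λ² - 9 - 16 = 25 - 25 ≡ 0; y = λ·(9 - 0) - 10 ≡ 1. → (0, 1)
7P: (0, 1) + (16, 11). λ = (11 - 1)/(16 - 0) ≡ 10/16 mod 17. 16⁻¹ ≡ 16 (mod 17), so λ ≡ 7.
  x = λ² - 0 - 16 = 49 - 16 ≡ 16; y = λ·(0 - 16) - 1 ≡ 6. → (16, 6)
8P: (16, 6) + (16, 11): same x and y₁ ≡ -y₂, so the sum is the point at infinity.
8P = the point at infinity, so the order is 8.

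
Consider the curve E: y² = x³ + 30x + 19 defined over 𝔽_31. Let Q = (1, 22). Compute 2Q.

(16, 21)

tangent at (1, 22): λ = (3·1² + 30)/(2·22) ≡ 2/13. 13⁻¹ ≡ 12 (mod 31) since 13·12 = 156 ≡ 1, so λ ≡ 2·12 ≡ 24.
  x = λ² - 1 - 1 = 576 - 2 ≡ 16; y = λ·(1 - 16) - 22 ≡ 21. → (16, 21)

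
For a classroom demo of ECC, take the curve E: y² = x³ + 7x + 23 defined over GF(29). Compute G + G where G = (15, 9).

tangent at (15, 9): λ = (3·15² + 7)/(2·9) ≡ 15/18. 18⁻¹ ≡ 21 (mod 29), so λ ≡ 15·21 ≡ 25.
  x = λ² - 15 - 15 = 625 - 30 ≡ 15; y = λ·(15 - 15) - 9 ≡ 20. → (15, 20)

(15, 20)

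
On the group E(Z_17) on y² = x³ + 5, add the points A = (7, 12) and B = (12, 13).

(7, 12) + (12, 13). λ = (13 - 12)/(12 - 7) ≡ 1/5 mod 17. 5⁻¹ ≡ 7 (mod 17) since 5·7 = 35 ≡ 1, so λ ≡ 7.
  x = λ² - 7 - 12 = 49 - 19 ≡ 13; y = λ·(7 - 13) - 12 ≡ 14. → (13, 14)

(13, 14)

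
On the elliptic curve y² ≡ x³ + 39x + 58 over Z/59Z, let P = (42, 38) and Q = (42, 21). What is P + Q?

The two points share x = 42 and their y-coordinates satisfy 38 + 21 ≡ 0 (mod 59), so they are inverses. Their sum is ∞.

O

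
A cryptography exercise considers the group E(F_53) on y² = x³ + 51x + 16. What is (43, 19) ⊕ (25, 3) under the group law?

(10, 28)

(43, 19) + (25, 3). λ = (3 - 19)/(25 - 43) ≡ 37/35 mod 53. 35⁻¹ ≡ 50 (mod 53) since 35·50 = 1750 ≡ 1, so λ ≡ 48.
  x = λ² - 43 - 25 = 2304 - 68 ≡ 10; y = λ·(43 - 10) - 19 ≡ 28. → (10, 28)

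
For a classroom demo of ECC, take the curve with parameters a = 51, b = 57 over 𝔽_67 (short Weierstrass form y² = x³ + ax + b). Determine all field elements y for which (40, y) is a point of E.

x³ + 51x + 57 = 66097 ≡ 35 (mod 67).
Square roots of 35 mod 67: 13 and 54 (since 13² = 169 ≡ 35).

13, 54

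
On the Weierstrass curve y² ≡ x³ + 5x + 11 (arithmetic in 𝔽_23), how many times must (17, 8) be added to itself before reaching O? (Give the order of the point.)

2P: tangent at (17, 8): λ = (3·17² + 5)/(2·8) ≡ 21/16. 16⁻¹ ≡ 13 (mod 23), so λ ≡ 21·13 ≡ 20.
  x = λ² - 17 - 17 = 400 - 34 ≡ 21; y = λ·(17 - 21) - 8 ≡ 4. → (21, 4)
3P: (21, 4) + (17, 8). λ = (8 - 4)/(17 - 21) ≡ 4/19 mod 23. 19⁻¹ ≡ 17 (mod 23) since 19·17 = 323 ≡ 1, so λ ≡ 22.
  x = λ² - 21 - 17 = 484 - 38 ≡ 9; y = λ·(21 - 9) - 4 ≡ 7. → (9, 7)
4P: (9, 7) + (17, 8). λ = (8 - 7)/(17 - 9) ≡ 1/8 mod 23. 8⁻¹ ≡ 3 (mod 23) since 8·3 = 24 ≡ 1, so λ ≡ 3.
  x = λ² - 9 - 17 = 9 - 26 ≡ 6; y = λ·(9 - 6) - 7 ≡ 2. → (6, 2)
5P: (6, 2) + (17, 8). λ = (8 - 2)/(17 - 6) ≡ 6/11 mod 23. 11⁻¹ ≡ 21 (mod 23), so λ ≡ 11.
  x = λ² - 6 - 17 = 121 - 23 ≡ 6; y = λ·(6 - 6) - 2 ≡ 21. → (6, 21)
6P: (6, 21) + (17, 8). λ = (8 - 21)/(17 - 6) ≡ 10/11 mod 23. 11⁻¹ ≡ 21 (mod 23) since 11·21 = 231 ≡ 1, so λ ≡ 3.
  x = λ² - 6 - 17 = 9 - 23 ≡ 9; y = λ·(6 - 9) - 21 ≡ 16. → (9, 16)
7P: (9, 16) + (17, 8). λ = (8 - 16)/(17 - 9) ≡ 15/8 mod 23. 8⁻¹ ≡ 3 (mod 23) since 8·3 = 24 ≡ 1, so λ ≡ 22.
  x = λ² - 9 - 17 = 484 - 26 ≡ 21; y = λ·(9 - 21) - 16 ≡ 19. → (21, 19)
8P: (21, 19) + (17, 8). λ = (8 - 19)/(17 - 21) ≡ 12/19 mod 23. 19⁻¹ ≡ 17 (mod 23) since 19·17 = 323 ≡ 1, so λ ≡ 20.
  x = λ² - 21 - 17 = 400 - 38 ≡ 17; y = λ·(21 - 17) - 19 ≡ 15. → (17, 15)
9P: (17, 15) + (17, 8): same x and y₁ ≡ -y₂, so the sum is O.
9P = O, so the order is 9.

9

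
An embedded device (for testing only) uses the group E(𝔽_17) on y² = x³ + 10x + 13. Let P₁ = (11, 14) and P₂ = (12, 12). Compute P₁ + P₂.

(15, 11)

(11, 14) + (12, 12). λ = (12 - 14)/(12 - 11) ≡ 15/1 mod 17. 1⁻¹ ≡ 1 (mod 17) since 1·1 = 1 ≡ 1, so λ ≡ 15.
  x = λ² - 11 - 12 = 225 - 23 ≡ 15; y = λ·(11 - 15) - 14 ≡ 11. → (15, 11)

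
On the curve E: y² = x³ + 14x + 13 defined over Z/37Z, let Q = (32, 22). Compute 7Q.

Repeated addition: build up to 7Q.
2Q: tangent at (32, 22): λ = (3·32² + 14)/(2·22) ≡ 15/7. 7⁻¹ ≡ 16 (mod 37) since 7·16 = 112 ≡ 1, so λ ≡ 15·16 ≡ 18.
  x = λ² - 32 - 32 = 324 - 64 ≡ 1; y = λ·(32 - 1) - 22 ≡ 18. → (1, 18)
3Q: (1, 18) + (32, 22). λ = (22 - 18)/(32 - 1) ≡ 4/31 mod 37. 31⁻¹ ≡ 6 (mod 37), so λ ≡ 24.
  x = λ² - 1 - 32 = 576 - 33 ≡ 25; y = λ·(1 - 25) - 18 ≡ 35. → (25, 35)
4Q: (25, 35) + (32, 22). λ = (22 - 35)/(32 - 25) ≡ 24/7 mod 37. 7⁻¹ ≡ 16 (mod 37) since 7·16 = 112 ≡ 1, so λ ≡ 14.
  x = λ² - 25 - 32 = 196 - 57 ≡ 28; y = λ·(25 - 28) - 35 ≡ 34. → (28, 34)
5Q: (28, 34) + (32, 22). λ = (22 - 34)/(32 - 28) ≡ 25/4 mod 37. 4⁻¹ ≡ 28 (mod 37), so λ ≡ 34.
  x = λ² - 28 - 32 = 1156 - 60 ≡ 23; y = λ·(28 - 23) - 34 ≡ 25. → (23, 25)
6Q: (23, 25) + (32, 22). λ = (22 - 25)/(32 - 23) ≡ 34/9 mod 37. 9⁻¹ ≡ 33 (mod 37), so λ ≡ 12.
  x = λ² - 23 - 32 = 144 - 55 ≡ 15; y = λ·(23 - 15) - 25 ≡ 34. → (15, 34)
7Q: (15, 34) + (32, 22). λ = (22 - 34)/(32 - 15) ≡ 25/17 mod 37. 17⁻¹ ≡ 24 (mod 37) since 17·24 = 408 ≡ 1, so λ ≡ 8.
  x = λ² - 15 - 32 = 64 - 47 ≡ 17; y = λ·(15 - 17) - 34 ≡ 24. → (17, 24)

(17, 24)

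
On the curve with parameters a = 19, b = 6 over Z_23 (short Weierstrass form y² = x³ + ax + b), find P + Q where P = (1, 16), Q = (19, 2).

(1, 16) + (19, 2). λ = (2 - 16)/(19 - 1) ≡ 9/18 mod 23. 18⁻¹ ≡ 9 (mod 23), so λ ≡ 12.
  x = λ² - 1 - 19 = 144 - 20 ≡ 9; y = λ·(1 - 9) - 16 ≡ 3. → (9, 3)

(9, 3)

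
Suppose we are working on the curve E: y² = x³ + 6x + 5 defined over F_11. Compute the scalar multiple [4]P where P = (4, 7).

Double-and-add on 4 = (100)₂. Start with P = (4, 7) for the leading 1-bit.
double: tangent at (4, 7): λ = (3·4² + 6)/(2·7) ≡ 10/3. 3⁻¹ ≡ 4 (mod 11), so λ ≡ 10·4 ≡ 7.
  x = λ² - 4 - 4 = 49 - 8 ≡ 8; y = λ·(4 - 8) - 7 ≡ 9. → (8, 9)
double: tangent at (8, 9): λ = (3·8² + 6)/(2·9) ≡ 0/7. 7⁻¹ ≡ 8 (mod 11), so λ ≡ 0·8 ≡ 0.
  x = λ² - 8 - 8 = 0 - 16 ≡ 6; y = λ·(8 - 6) - 9 ≡ 2. → (6, 2)

(6, 2)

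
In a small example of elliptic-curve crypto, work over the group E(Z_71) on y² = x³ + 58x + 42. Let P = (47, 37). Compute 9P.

(26, 13)

Repeated addition: build up to 9P.
2P: tangent at (47, 37): λ = (3·47² + 58)/(2·37) ≡ 11/3. 3⁻¹ ≡ 24 (mod 71), so λ ≡ 11·24 ≡ 51.
  x = λ² - 47 - 47 = 2601 - 94 ≡ 22; y = λ·(47 - 22) - 37 ≡ 31. → (22, 31)
3P: (22, 31) + (47, 37). λ = (37 - 31)/(47 - 22) ≡ 6/25 mod 71. 25⁻¹ ≡ 54 (mod 71) since 25·54 = 1350 ≡ 1, so λ ≡ 40.
  x = λ² - 22 - 47 = 1600 - 69 ≡ 40; y = λ·(22 - 40) - 31 ≡ 30. → (40, 30)
4P: (40, 30) + (47, 37). λ = (37 - 30)/(47 - 40) ≡ 7/7 mod 71. 7⁻¹ ≡ 61 (mod 71), so λ ≡ 1.
  x = λ² - 40 - 47 = 1 - 87 ≡ 56; y = λ·(40 - 56) - 30 ≡ 25. → (56, 25)
5P: (56, 25) + (47, 37). λ = (37 - 25)/(47 - 56) ≡ 12/62 mod 71. 62⁻¹ ≡ 63 (mod 71), so λ ≡ 46.
  x = λ² - 56 - 47 = 2116 - 103 ≡ 25; y = λ·(56 - 25) - 25 ≡ 52. → (25, 52)
6P: (25, 52) + (47, 37). λ = (37 - 52)/(47 - 25) ≡ 56/22 mod 71. 22⁻¹ ≡ 42 (mod 71), so λ ≡ 9.
  x = λ² - 25 - 47 = 81 - 72 ≡ 9; y = λ·(25 - 9) - 52 ≡ 21. → (9, 21)
7P: (9, 21) + (47, 37). λ = (37 - 21)/(47 - 9) ≡ 16/38 mod 71. 38⁻¹ ≡ 43 (mod 71) since 38·43 = 1634 ≡ 1, so λ ≡ 49.
  x = λ² - 9 - 47 = 2401 - 56 ≡ 2; y = λ·(9 - 2) - 21 ≡ 38. → (2, 38)
8P: (2, 38) + (47, 37). λ = (37 - 38)/(47 - 2) ≡ 70/45 mod 71. 45⁻¹ ≡ 30 (mod 71), so λ ≡ 41.
  x = λ² - 2 - 47 = 1681 - 49 ≡ 70; y = λ·(2 - 70) - 38 ≡ 14. → (70, 14)
9P: (70, 14) + (47, 37). λ = (37 - 14)/(47 - 70) ≡ 23/48 mod 71. 48⁻¹ ≡ 37 (mod 71) since 48·37 = 1776 ≡ 1, so λ ≡ 70.
  x = λ² - 70 - 47 = 4900 - 117 ≡ 26; y = λ·(70 - 26) - 14 ≡ 13. → (26, 13)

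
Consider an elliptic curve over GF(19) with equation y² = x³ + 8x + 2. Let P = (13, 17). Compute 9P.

(17, 4)

Repeated addition: build up to 9P.
2P: tangent at (13, 17): λ = (3·13² + 8)/(2·17) ≡ 2/15. 15⁻¹ ≡ 14 (mod 19), so λ ≡ 2·14 ≡ 9.
  x = λ² - 13 - 13 = 81 - 26 ≡ 17; y = λ·(13 - 17) - 17 ≡ 4. → (17, 4)
3P: (17, 4) + (13, 17). λ = (17 - 4)/(13 - 17) ≡ 13/15 mod 19. 15⁻¹ ≡ 14 (mod 19), so λ ≡ 11.
  x = λ² - 17 - 13 = 121 - 30 ≡ 15; y = λ·(17 - 15) - 4 ≡ 18. → (15, 18)
4P: (15, 18) + (13, 17). λ = (17 - 18)/(13 - 15) ≡ 18/17 mod 19. 17⁻¹ ≡ 9 (mod 19), so λ ≡ 10.
  x = λ² - 15 - 13 = 100 - 28 ≡ 15; y = λ·(15 - 15) - 18 ≡ 1. → (15, 1)
5P: (15, 1) + (13, 17). λ = (17 - 1)/(13 - 15) ≡ 16/17 mod 19. 17⁻¹ ≡ 9 (mod 19) since 17·9 = 153 ≡ 1, so λ ≡ 11.
  x = λ² - 15 - 13 = 121 - 28 ≡ 17; y = λ·(15 - 17) - 1 ≡ 15. → (17, 15)
6P: (17, 15) + (13, 17). λ = (17 - 15)/(13 - 17) ≡ 2/15 mod 19. 15⁻¹ ≡ 14 (mod 19), so λ ≡ 9.
  x = λ² - 17 - 13 = 81 - 30 ≡ 13; y = λ·(17 - 13) - 15 ≡ 2. → (13, 2)
7P: (13, 2) + (13, 17): same x and y₁ ≡ -y₂, so the sum is O.
8P: O + (13, 17) = (13, 17) (identity).
9P: tangent at (13, 17): λ = (3·13² + 8)/(2·17) ≡ 2/15. 15⁻¹ ≡ 14 (mod 19), so λ ≡ 2·14 ≡ 9.
  x = λ² - 13 - 13 = 81 - 26 ≡ 17; y = λ·(13 - 17) - 17 ≡ 4. → (17, 4)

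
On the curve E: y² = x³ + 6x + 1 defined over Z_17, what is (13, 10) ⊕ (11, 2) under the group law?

(13, 10) + (11, 2). λ = (2 - 10)/(11 - 13) ≡ 9/15 mod 17. 15⁻¹ ≡ 8 (mod 17), so λ ≡ 4.
  x = λ² - 13 - 11 = 16 - 24 ≡ 9; y = λ·(13 - 9) - 10 ≡ 6. → (9, 6)

(9, 6)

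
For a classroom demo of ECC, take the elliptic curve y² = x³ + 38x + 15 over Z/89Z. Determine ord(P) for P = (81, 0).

2

2P: (81, 0) + (81, 0): same x and y₁ ≡ -y₂, so the sum is O.
2P = O, so the order is 2.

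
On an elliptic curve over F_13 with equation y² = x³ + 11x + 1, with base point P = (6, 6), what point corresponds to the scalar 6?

Double-and-add on 6 = (110)₂. Start with P = (6, 6) for the leading 1-bit.
double: tangent at (6, 6): λ = (3·6² + 11)/(2·6) ≡ 2/12. 12⁻¹ ≡ 12 (mod 13), so λ ≡ 2·12 ≡ 11.
  x = λ² - 6 - 6 = 121 - 12 ≡ 5; y = λ·(6 - 5) - 6 ≡ 5. → (5, 5)
add P: (5, 5) + (6, 6). λ = (6 - 5)/(6 - 5) ≡ 1/1 mod 13. 1⁻¹ ≡ 1 (mod 13) since 1·1 = 1 ≡ 1, so λ ≡ 1.
  x = λ² - 5 - 6 = 1 - 11 ≡ 3; y = λ·(5 - 3) - 5 ≡ 10. → (3, 10)
double: tangent at (3, 10): λ = (3·3² + 11)/(2·10) ≡ 12/7. 7⁻¹ ≡ 2 (mod 13) since 7·2 = 14 ≡ 1, so λ ≡ 12·2 ≡ 11.
  x = λ² - 3 - 3 = 121 - 6 ≡ 11; y = λ·(3 - 11) - 10 ≡ 6. → (11, 6)

(11, 6)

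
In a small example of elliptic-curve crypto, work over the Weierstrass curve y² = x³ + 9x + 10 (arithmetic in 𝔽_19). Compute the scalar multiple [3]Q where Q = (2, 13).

Repeated addition: build up to 3Q.
2Q: tangent at (2, 13): λ = (3·2² + 9)/(2·13) ≡ 2/7. 7⁻¹ ≡ 11 (mod 19), so λ ≡ 2·11 ≡ 3.
  x = λ² - 2 - 2 = 9 - 4 ≡ 5; y = λ·(2 - 5) - 13 ≡ 16. → (5, 16)
3Q: (5, 16) + (2, 13). λ = (13 - 16)/(2 - 5) ≡ 16/16 mod 19. 16⁻¹ ≡ 6 (mod 19) since 16·6 = 96 ≡ 1, so λ ≡ 1.
  x = λ² - 5 - 2 = 1 - 7 ≡ 13; y = λ·(5 - 13) - 16 ≡ 14. → (13, 14)

(13, 14)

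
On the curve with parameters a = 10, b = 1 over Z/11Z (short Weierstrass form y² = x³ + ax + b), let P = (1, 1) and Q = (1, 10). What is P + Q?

The two points share x = 1 and their y-coordinates satisfy 1 + 10 ≡ 0 (mod 11), so they are inverses. Their sum is O.

O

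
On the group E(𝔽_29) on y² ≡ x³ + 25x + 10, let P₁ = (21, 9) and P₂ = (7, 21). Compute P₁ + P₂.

(21, 9) + (7, 21). λ = (21 - 9)/(7 - 21) ≡ 12/15 mod 29. 15⁻¹ ≡ 2 (mod 29) since 15·2 = 30 ≡ 1, so λ ≡ 24.
  x = λ² - 21 - 7 = 576 - 28 ≡ 26; y = λ·(21 - 26) - 9 ≡ 16. → (26, 16)

(26, 16)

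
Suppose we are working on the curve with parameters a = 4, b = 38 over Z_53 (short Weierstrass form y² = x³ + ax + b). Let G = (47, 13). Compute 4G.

(44, 11)

Repeated addition: build up to 4G.
2G: tangent at (47, 13): λ = (3·47² + 4)/(2·13) ≡ 6/26. 26⁻¹ ≡ 51 (mod 53) since 26·51 = 1326 ≡ 1, so λ ≡ 6·51 ≡ 41.
  x = λ² - 47 - 47 = 1681 - 94 ≡ 50; y = λ·(47 - 50) - 13 ≡ 23. → (50, 23)
3G: (50, 23) + (47, 13). λ = (13 - 23)/(47 - 50) ≡ 43/50 mod 53. 50⁻¹ ≡ 35 (mod 53), so λ ≡ 21.
  x = λ² - 50 - 47 = 441 - 97 ≡ 26; y = λ·(50 - 26) - 23 ≡ 4. → (26, 4)
4G: (26, 4) + (47, 13). λ = (13 - 4)/(47 - 26) ≡ 9/21 mod 53. 21⁻¹ ≡ 48 (mod 53) since 21·48 = 1008 ≡ 1, so λ ≡ 8.
  x = λ² - 26 - 47 = 64 - 73 ≡ 44; y = λ·(26 - 44) - 4 ≡ 11. → (44, 11)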